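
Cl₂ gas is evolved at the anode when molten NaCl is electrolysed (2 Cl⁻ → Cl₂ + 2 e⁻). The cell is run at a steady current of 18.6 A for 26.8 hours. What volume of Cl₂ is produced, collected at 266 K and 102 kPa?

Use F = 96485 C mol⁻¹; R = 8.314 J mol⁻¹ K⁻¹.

202 L

Q = I·t = 18.60 A × 96480 s = 1795000 C.
n(e⁻) = Q/F = 1795000 / 96485 = 18.60 mol.
2 electrons are transferred per Cl₂ molecule, so n(Cl₂) = 18.60 / 2 = 9.300 mol.
V = nRT/P = (9.300 × 8.314 × 266) / (102 × 10³ Pa) = 0.202 m³ = 202 L.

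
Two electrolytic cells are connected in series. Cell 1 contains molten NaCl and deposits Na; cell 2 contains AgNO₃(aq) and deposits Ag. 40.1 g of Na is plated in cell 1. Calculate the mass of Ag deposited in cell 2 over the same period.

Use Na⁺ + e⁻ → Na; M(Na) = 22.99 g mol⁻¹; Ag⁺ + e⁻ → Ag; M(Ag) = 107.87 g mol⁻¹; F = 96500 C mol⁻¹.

188 g

n(Na) = 40.1 / 22.99 = 1.744 mol.
Since Na⁺ + e⁻ → Na, n(e⁻) passed = 1 × 1.744 = 1.744 mol.
Cells in series carry the same charge, so the same 1.744 mol of electrons passes through cell 2.
Ag⁺ + e⁻ → Ag, so n(Ag) = 1.744 / 1 = 1.744 mol.
m(Ag) = 1.744 × 107.87 = 188 g.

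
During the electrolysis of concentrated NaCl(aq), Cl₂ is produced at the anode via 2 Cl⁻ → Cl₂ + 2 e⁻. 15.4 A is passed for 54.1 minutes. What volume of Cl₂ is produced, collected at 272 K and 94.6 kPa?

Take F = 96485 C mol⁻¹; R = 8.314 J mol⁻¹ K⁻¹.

Q = I·t = 15.40 A × 3246.0 s = 49990 C.
n(e⁻) = Q/F = 49990 / 96485 = 0.5181 mol.
2 electrons are transferred per Cl₂ molecule, so n(Cl₂) = 0.5181 / 2 = 0.2590 mol.
V = nRT/P = (0.2590 × 8.314 × 272) / (94.6 × 10³ Pa) = 0.00619 m³ = 6.19 L.

6.19 L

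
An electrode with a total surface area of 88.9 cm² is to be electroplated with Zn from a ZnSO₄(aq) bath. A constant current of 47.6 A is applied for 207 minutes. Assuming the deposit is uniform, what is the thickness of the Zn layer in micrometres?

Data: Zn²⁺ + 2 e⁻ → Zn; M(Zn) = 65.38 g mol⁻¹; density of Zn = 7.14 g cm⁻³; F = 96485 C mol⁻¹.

3160 μm

Q = I·t = 47.60 × 12420 = 591200 C; n(e⁻) = 6.127 mol.
n(Zn) = n(e⁻)/2 = 3.064 mol, so m = 3.064 × 65.38 = 200.3 g.
Volume = m/ρ = 200.3 / 7.14 = 28.05 cm³.
Thickness = V/A = 28.05 / 88.9 = 0.316 cm = 3160 μm.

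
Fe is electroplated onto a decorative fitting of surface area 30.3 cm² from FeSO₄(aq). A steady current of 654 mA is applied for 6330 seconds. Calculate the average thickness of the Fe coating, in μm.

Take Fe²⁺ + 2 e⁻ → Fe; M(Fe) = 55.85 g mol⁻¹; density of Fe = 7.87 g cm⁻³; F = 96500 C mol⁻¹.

50.2 μm

Q = I·t = 0.6540 × 6330.0 = 4140 C; n(e⁻) = 0.04290 mol.
n(Fe) = n(e⁻)/2 = 0.02145 mol, so m = 0.02145 × 55.85 = 1.198 g.
Volume = m/ρ = 1.198 / 7.87 = 0.1522 cm³.
Thickness = V/A = 0.1522 / 30.3 = 0.00502 cm = 50.2 μm.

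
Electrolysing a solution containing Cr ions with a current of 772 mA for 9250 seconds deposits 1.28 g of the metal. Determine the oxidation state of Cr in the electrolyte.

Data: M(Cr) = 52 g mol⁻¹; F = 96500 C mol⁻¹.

Q = I·t = 0.7720 A × 9250.0 s = 7141 C, so n(e⁻) = 7141/96500 = 0.07400 mol.
n(Cr) deposited = 1.28 / 52 = 0.02462 mol.
Electrons per atom = n(e⁻)/n(Cr) = 0.07400 / 0.02462 = 3.01 ≈ 3, so the ion is Cr³⁺.

+3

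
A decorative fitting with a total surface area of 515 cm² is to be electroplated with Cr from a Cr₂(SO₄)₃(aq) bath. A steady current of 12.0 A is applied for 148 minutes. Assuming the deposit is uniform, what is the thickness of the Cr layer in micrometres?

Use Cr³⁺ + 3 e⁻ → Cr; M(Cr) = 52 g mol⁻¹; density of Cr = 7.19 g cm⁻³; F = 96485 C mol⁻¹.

51.7 μm

Q = I·t = 12.00 × 8880.0 = 106600 C; n(e⁻) = 1.104 mol.
n(Cr) = n(e⁻)/3 = 0.3681 mol, so m = 0.3681 × 52 = 19.14 g.
Volume = m/ρ = 19.14 / 7.19 = 2.662 cm³.
Thickness = V/A = 2.662 / 515 = 0.00517 cm = 51.7 μm.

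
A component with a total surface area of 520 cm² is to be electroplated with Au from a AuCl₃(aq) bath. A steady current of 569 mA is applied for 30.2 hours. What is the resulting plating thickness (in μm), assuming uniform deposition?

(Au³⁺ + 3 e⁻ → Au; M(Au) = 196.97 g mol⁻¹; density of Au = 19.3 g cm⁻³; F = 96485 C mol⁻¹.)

Q = I·t = 0.5690 × 108720 = 61860 C; n(e⁻) = 0.6412 mol.
n(Au) = n(e⁻)/3 = 0.2137 mol, so m = 0.2137 × 196.97 = 42.10 g.
Volume = m/ρ = 42.10 / 19.3 = 2.181 cm³.
Thickness = V/A = 2.181 / 520 = 0.00419 cm = 41.9 μm.

41.9 μm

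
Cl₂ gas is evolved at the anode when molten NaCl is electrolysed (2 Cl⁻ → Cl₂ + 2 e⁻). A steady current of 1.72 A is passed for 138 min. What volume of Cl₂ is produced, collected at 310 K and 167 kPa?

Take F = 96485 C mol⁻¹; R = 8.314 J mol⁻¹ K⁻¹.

Q = I·t = 1.720 A × 8280.0 s = 14240 C.
n(e⁻) = Q/F = 14240 / 96485 = 0.1476 mol.
2 electrons are transferred per Cl₂ molecule, so n(Cl₂) = 0.1476 / 2 = 0.07380 mol.
V = nRT/P = (0.07380 × 8.314 × 310) / (167 × 10³ Pa) = 0.00114 m³ = 1.14 L.

1.14 L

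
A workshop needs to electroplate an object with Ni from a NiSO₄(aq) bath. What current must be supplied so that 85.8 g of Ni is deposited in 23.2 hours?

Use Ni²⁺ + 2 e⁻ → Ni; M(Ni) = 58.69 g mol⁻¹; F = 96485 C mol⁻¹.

n(Ni) = 85.8 / 58.69 = 1.462 mol.
n(e⁻) = 2 × 1.462 = 2.924 mol.
Q = n(e⁻)·F = 2.924 × 96485 = 282100 C.
I = Q/t = 282100 / 83520 s = 3.38 A.

3.38 A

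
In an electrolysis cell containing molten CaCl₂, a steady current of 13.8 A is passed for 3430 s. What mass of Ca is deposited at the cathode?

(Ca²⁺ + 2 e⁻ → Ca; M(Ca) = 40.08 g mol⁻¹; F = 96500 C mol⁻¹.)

Q = I·t = 13.80 A × 3430.0 s = 47330 C.
n(e⁻) = Q/F = 47330 / 96500 = 0.4905 mol.
Ca²⁺ + 2 e⁻ → Ca, so n(Ca) = n(e⁻)/2 = 0.2453 mol.
m = n·M = 0.2453 × 40.08 = 9.83 g.

9.83 g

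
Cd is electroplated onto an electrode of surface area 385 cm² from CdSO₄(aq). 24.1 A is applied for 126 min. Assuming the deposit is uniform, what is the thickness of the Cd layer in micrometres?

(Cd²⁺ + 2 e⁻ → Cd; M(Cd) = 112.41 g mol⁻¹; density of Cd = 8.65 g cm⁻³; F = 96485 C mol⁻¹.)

319 μm

Q = I·t = 24.10 × 7560.0 = 182200 C; n(e⁻) = 1.888 mol.
n(Cd) = n(e⁻)/2 = 0.9442 mol, so m = 0.9442 × 112.41 = 106.1 g.
Volume = m/ρ = 106.1 / 8.65 = 12.27 cm³.
Thickness = V/A = 12.27 / 385 = 0.0319 cm = 319 μm.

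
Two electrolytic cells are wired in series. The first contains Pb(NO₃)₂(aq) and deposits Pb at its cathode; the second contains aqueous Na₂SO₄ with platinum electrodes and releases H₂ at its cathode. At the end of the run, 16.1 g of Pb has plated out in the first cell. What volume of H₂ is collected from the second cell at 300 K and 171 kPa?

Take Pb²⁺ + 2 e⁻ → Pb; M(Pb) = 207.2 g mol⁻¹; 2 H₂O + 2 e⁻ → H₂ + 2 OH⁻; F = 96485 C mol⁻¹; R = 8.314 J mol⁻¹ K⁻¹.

1.13 L

n(Pb) = 16.1 / 207.2 = 0.07770 mol, so n(e⁻) = 2 × 0.07770 = 0.1554 mol.
The cells are in series, so the same 0.1554 mol of electrons passes through the second cell.
2 H₂O + 2 e⁻ → H₂ + 2 OH⁻ — 2 mol e⁻ per mol H₂, so n(H₂) = 0.1554/2 = 0.07770 mol.
V = nRT/P = (0.07770 × 8.314 × 300) / (171 × 10³) = 0.00113 m³ = 1.13 L.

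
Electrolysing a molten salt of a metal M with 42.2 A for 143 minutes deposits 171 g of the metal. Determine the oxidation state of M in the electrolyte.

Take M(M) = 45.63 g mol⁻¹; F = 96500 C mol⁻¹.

+1

Q = I·t = 42.20 A × 8580.0 s = 362100 C, so n(e⁻) = 362100/96500 = 3.752 mol.
n(M) deposited = 171 / 45.63 = 3.748 mol.
Electrons per atom = n(e⁻)/n(M) = 3.752 / 3.748 = 1.00 ≈ 1, so the ion is M⁺.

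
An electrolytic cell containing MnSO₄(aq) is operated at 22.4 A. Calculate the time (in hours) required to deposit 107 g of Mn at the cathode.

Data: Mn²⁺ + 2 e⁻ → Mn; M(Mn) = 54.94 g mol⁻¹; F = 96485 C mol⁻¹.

n(Mn) = m/M = 107 / 54.94 = 1.948 mol.
Each Mn atom requires 2 electrons, so n(e⁻) = 2 × 1.948 = 3.895 mol.
Q = n(e⁻)·F = 3.895 × 96485 = 375800 C.
t = Q/I = 375800 / 22.40 A = 16780 s = 4.66 h.

4.66 h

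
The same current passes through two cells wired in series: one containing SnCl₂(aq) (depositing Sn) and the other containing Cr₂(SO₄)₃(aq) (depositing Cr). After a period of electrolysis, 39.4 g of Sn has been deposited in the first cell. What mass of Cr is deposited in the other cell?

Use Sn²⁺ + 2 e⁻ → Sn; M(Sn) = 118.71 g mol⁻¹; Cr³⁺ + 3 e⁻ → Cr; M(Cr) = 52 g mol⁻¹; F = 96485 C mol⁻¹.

11.5 g

n(Sn) = 39.4 / 118.71 = 0.3319 mol.
Since Sn²⁺ + 2 e⁻ → Sn, n(e⁻) passed = 2 × 0.3319 = 0.6638 mol.
Cells in series carry the same charge, so the same 0.6638 mol of electrons passes through cell 2.
Cr³⁺ + 3 e⁻ → Cr, so n(Cr) = 0.6638 / 3 = 0.2213 mol.
m(Cr) = 0.2213 × 52 = 11.5 g.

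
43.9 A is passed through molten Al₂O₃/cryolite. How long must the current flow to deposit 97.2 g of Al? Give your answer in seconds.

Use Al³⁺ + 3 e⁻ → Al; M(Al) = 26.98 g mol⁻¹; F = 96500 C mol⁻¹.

n(Al) = m/M = 97.2 / 26.98 = 3.603 mol.
Each Al atom requires 3 electrons, so n(e⁻) = 3 × 3.603 = 10.81 mol.
Q = n(e⁻)·F = 10.81 × 96500 = 1043000 C.
t = Q/I = 1043000 / 43.90 A = 23760 s.

23800 s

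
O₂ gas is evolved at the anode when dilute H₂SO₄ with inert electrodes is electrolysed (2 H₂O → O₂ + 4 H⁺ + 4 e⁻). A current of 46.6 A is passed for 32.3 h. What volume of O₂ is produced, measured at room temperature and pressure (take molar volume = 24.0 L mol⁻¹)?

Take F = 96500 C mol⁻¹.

337 L

Q = I·t = 46.60 A × 116280 s = 5419000 C.
n(e⁻) = Q/F = 5419000 / 96500 = 56.15 mol.
4 electrons are transferred per O₂ molecule, so n(O₂) = 56.15 / 4 = 14.04 mol.
V = n × V_m = 14.04 × 24.0 = 337 L.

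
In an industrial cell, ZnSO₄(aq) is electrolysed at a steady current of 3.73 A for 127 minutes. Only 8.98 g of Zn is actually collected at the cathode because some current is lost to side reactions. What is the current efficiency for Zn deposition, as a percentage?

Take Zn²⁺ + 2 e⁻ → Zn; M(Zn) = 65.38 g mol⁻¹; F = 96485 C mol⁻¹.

Q = I·t = 3.730 × 7620.0 = 28420 C; n(e⁻) = 28420/96485 = 0.2946 mol.
Theoretical n(Zn) = n(e⁻)/2 = 0.1473 mol, i.e. m_theo = 0.1473 × 65.38 = 9.630 g.
Efficiency = m_actual / m_theo = 8.98 / 9.630 = 93.3 %.

93.3 %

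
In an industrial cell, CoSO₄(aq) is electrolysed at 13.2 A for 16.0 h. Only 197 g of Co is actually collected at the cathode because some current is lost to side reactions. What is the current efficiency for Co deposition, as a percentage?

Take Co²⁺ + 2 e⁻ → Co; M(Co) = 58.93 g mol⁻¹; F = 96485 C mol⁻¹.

84.8 %

Q = I·t = 13.20 × 57600 = 760300 C; n(e⁻) = 760300/96485 = 7.880 mol.
Theoretical n(Co) = n(e⁻)/2 = 3.940 mol, i.e. m_theo = 3.940 × 58.93 = 232.2 g.
Efficiency = m_actual / m_theo = 197 / 232.2 = 84.8 %.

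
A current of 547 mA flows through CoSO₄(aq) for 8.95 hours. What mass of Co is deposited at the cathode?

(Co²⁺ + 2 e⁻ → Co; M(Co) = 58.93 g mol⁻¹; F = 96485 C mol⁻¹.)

5.38 g

Q = I·t = 0.5470 A × 32220 s = 17620 C.
n(e⁻) = Q/F = 17620 / 96485 = 0.1827 mol.
Co²⁺ + 2 e⁻ → Co, so n(Co) = n(e⁻)/2 = 0.09133 mol.
m = n·M = 0.09133 × 58.93 = 5.38 g.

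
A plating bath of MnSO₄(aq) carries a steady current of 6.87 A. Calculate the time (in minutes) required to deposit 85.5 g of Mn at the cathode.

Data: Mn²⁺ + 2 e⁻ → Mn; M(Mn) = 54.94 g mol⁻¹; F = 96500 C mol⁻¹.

729 min

n(Mn) = m/M = 85.5 / 54.94 = 1.556 mol.
Each Mn atom requires 2 electrons, so n(e⁻) = 2 × 1.556 = 3.112 mol.
Q = n(e⁻)·F = 3.112 × 96500 = 300400 C.
t = Q/I = 300400 / 6.870 A = 43720 s = 729 min.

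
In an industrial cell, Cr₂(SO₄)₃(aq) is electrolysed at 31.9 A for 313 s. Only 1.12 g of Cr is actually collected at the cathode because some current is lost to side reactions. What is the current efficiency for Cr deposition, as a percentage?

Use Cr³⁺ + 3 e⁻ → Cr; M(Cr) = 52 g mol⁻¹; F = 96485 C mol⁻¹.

62.4 %

Q = I·t = 31.90 × 313.00 = 9985 C; n(e⁻) = 9985/96485 = 0.1035 mol.
Theoretical n(Cr) = n(e⁻)/3 = 0.03449 mol, i.e. m_theo = 0.03449 × 52 = 1.794 g.
Efficiency = m_actual / m_theo = 1.12 / 1.794 = 62.4 %.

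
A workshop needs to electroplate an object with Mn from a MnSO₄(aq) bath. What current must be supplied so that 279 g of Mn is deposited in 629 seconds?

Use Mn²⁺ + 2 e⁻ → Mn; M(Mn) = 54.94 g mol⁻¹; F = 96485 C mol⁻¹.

1560 A

n(Mn) = 279 / 54.94 = 5.078 mol.
n(e⁻) = 2 × 5.078 = 10.16 mol.
Q = n(e⁻)·F = 10.16 × 96485 = 980000 C.
I = Q/t = 980000 / 629.00 s = 1560 A.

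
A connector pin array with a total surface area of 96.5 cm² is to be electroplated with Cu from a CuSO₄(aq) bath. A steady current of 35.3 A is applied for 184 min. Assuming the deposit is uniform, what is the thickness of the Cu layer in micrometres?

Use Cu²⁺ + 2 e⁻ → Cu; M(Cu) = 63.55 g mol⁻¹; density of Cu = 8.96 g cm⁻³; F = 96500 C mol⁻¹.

1480 μm

Q = I·t = 35.30 × 11040 = 389700 C; n(e⁻) = 4.038 mol.
n(Cu) = n(e⁻)/2 = 2.019 mol, so m = 2.019 × 63.55 = 128.3 g.
Volume = m/ρ = 128.3 / 8.96 = 14.32 cm³.
Thickness = V/A = 14.32 / 96.5 = 0.148 cm = 1480 μm.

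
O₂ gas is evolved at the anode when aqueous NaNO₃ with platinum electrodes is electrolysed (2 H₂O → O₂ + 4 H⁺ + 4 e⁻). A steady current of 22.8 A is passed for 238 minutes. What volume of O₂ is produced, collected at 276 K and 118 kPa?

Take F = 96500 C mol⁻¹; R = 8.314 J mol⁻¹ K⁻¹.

Q = I·t = 22.80 A × 14280 s = 325600 C.
n(e⁻) = Q/F = 325600 / 96500 = 3.374 mol.
4 electrons are transferred per O₂ molecule, so n(O₂) = 3.374 / 4 = 0.8435 mol.
V = nRT/P = (0.8435 × 8.314 × 276) / (118 × 10³ Pa) = 0.0164 m³ = 16.4 L.

16.4 L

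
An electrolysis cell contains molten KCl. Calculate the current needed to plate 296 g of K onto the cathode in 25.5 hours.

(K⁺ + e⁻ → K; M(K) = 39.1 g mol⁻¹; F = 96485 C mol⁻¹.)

7.96 A

n(K) = 296 / 39.1 = 7.570 mol.
n(e⁻) = 1 × 7.570 = 7.570 mol.
Q = n(e⁻)·F = 7.570 × 96485 = 730400 C.
I = Q/t = 730400 / 91800 s = 7.96 A.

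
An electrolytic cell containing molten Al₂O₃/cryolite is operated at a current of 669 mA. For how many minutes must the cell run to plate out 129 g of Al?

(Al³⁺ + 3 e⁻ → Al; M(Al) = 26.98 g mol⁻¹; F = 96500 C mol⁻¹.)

34500 min

n(Al) = m/M = 129 / 26.98 = 4.781 mol.
Each Al atom requires 3 electrons, so n(e⁻) = 3 × 4.781 = 14.34 mol.
Q = n(e⁻)·F = 14.34 × 96500 = 1384000 C.
t = Q/I = 1384000 / 0.6690 A = 2069000 s = 34500 min.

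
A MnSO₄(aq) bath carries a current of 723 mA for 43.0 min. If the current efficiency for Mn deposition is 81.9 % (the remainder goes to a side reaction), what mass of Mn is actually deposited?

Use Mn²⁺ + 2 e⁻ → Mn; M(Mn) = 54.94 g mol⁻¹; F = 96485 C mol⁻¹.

0.435 g

Q = I·t = 0.7230 × 2580.0 = 1865 C.
n(e⁻) = 1865/96485 = 0.01933 mol; theoretically n(Mn) = 0.01933/2 = 0.009666 mol, m_theo = 0.5311 g.
At 81.9 % efficiency, m_actual = 0.819 × 0.5311 = 0.435 g.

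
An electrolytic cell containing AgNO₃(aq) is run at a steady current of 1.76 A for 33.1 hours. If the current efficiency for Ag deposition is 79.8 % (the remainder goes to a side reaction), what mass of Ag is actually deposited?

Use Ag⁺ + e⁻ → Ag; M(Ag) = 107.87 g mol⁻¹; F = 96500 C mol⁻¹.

Q = I·t = 1.760 × 119160 = 209700 C.
n(e⁻) = 209700/96500 = 2.173 mol; theoretically n(Ag) = 2.173/1 = 2.173 mol, m_theo = 234.4 g.
At 79.8 % efficiency, m_actual = 0.798 × 234.4 = 187 g.

187 g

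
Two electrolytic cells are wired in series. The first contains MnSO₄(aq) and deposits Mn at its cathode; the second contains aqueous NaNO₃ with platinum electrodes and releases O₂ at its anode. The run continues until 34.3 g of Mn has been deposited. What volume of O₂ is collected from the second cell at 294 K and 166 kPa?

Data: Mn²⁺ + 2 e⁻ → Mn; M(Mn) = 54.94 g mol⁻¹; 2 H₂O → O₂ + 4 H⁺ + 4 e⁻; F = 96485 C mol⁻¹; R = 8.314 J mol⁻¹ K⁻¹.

n(Mn) = 34.3 / 54.94 = 0.6243 mol, so n(e⁻) = 2 × 0.6243 = 1.249 mol.
The cells are in series, so the same 1.249 mol of electrons passes through the second cell.
2 H₂O → O₂ + 4 H⁺ + 4 e⁻ — 4 mol e⁻ per mol O₂, so n(O₂) = 1.249/4 = 0.3122 mol.
V = nRT/P = (0.3122 × 8.314 × 294) / (166 × 10³) = 0.00460 m³ = 4.60 L.

4.60 L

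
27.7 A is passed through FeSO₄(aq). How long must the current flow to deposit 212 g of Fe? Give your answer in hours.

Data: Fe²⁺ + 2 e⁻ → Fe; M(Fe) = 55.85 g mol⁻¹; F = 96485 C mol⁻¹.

n(Fe) = m/M = 212 / 55.85 = 3.796 mol.
Each Fe atom requires 2 electrons, so n(e⁻) = 2 × 3.796 = 7.592 mol.
Q = n(e⁻)·F = 7.592 × 96485 = 732500 C.
t = Q/I = 732500 / 27.70 A = 26440 s = 7.35 h.

7.35 h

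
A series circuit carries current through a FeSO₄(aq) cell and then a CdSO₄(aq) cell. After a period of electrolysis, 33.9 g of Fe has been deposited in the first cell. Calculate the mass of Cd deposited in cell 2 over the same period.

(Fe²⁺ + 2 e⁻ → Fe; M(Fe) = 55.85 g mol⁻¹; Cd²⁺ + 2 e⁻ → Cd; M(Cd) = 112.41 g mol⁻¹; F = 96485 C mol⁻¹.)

n(Fe) = 33.9 / 55.85 = 0.6070 mol.
Since Fe²⁺ + 2 e⁻ → Fe, n(e⁻) passed = 2 × 0.6070 = 1.214 mol.
Cells in series carry the same charge, so the same 1.214 mol of electrons passes through cell 2.
Cd²⁺ + 2 e⁻ → Cd, so n(Cd) = 1.214 / 2 = 0.6070 mol.
m(Cd) = 0.6070 × 112.41 = 68.2 g.

68.2 g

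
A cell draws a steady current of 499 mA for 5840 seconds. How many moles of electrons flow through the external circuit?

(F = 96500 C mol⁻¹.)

Q = I·t = 0.4990 A × 5840.0 s = 2914 C.
n(e⁻) = Q/F = 2914 / 96500 = 0.0302 mol.

0.0302 mol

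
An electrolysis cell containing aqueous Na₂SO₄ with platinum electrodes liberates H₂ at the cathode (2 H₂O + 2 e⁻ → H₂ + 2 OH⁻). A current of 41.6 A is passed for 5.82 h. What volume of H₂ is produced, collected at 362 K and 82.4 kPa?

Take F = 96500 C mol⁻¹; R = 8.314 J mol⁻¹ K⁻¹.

165 L

Q = I·t = 41.60 A × 20952 s = 871600 C.
n(e⁻) = Q/F = 871600 / 96500 = 9.032 mol.
2 electrons are transferred per H₂ molecule, so n(H₂) = 9.032 / 2 = 4.516 mol.
V = nRT/P = (4.516 × 8.314 × 362) / (82.4 × 10³ Pa) = 0.165 m³ = 165 L.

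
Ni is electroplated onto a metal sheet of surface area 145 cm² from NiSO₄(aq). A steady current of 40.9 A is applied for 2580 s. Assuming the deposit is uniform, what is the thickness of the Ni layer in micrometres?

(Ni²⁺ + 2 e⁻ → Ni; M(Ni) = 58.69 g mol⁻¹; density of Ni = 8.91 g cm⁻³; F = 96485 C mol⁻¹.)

248 μm

Q = I·t = 40.90 × 2580.0 = 105500 C; n(e⁻) = 1.094 mol.
n(Ni) = n(e⁻)/2 = 0.5468 mol, so m = 0.5468 × 58.69 = 32.09 g.
Volume = m/ρ = 32.09 / 8.91 = 3.602 cm³.
Thickness = V/A = 3.602 / 145 = 0.0248 cm = 248 μm.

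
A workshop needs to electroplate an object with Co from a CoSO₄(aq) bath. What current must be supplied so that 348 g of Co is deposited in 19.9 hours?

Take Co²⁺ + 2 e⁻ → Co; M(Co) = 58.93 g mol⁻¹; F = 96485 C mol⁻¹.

15.9 A

n(Co) = 348 / 58.93 = 5.905 mol.
n(e⁻) = 2 × 5.905 = 11.81 mol.
Q = n(e⁻)·F = 11.81 × 96485 = 1140000 C.
I = Q/t = 1140000 / 71640 s = 15.9 A.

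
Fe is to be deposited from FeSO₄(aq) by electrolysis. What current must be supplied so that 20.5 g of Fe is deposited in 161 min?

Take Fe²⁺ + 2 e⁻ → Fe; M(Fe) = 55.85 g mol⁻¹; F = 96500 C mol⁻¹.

7.33 A

n(Fe) = 20.5 / 55.85 = 0.3671 mol.
n(e⁻) = 2 × 0.3671 = 0.7341 mol.
Q = n(e⁻)·F = 0.7341 × 96500 = 70840 C.
I = Q/t = 70840 / 9660.0 s = 7.33 A.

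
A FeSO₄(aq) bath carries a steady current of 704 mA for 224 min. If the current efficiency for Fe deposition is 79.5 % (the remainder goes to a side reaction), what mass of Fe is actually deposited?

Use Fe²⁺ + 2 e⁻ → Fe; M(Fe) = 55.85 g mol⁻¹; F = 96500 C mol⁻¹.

2.18 g

Q = I·t = 0.7040 × 13440 = 9462 C.
n(e⁻) = 9462/96500 = 0.09805 mol; theoretically n(Fe) = 0.09805/2 = 0.04902 mol, m_theo = 2.738 g.
At 79.5 % efficiency, m_actual = 0.795 × 2.738 = 2.18 g.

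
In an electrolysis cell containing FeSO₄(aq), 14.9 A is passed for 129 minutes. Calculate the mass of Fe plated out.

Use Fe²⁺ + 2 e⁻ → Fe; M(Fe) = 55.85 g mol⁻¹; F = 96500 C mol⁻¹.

Q = I·t = 14.90 A × 7740.0 s = 115300 C.
n(e⁻) = Q/F = 115300 / 96500 = 1.195 mol.
Fe²⁺ + 2 e⁻ → Fe, so n(Fe) = n(e⁻)/2 = 0.5975 mol.
m = n·M = 0.5975 × 55.85 = 33.4 g.

33.4 g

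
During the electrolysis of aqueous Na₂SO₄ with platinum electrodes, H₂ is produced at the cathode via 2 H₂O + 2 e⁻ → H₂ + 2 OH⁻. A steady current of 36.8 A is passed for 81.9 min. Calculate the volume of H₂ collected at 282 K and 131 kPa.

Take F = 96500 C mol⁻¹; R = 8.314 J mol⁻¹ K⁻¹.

Q = I·t = 36.80 A × 4914.0 s = 180800 C.
n(e⁻) = Q/F = 180800 / 96500 = 1.874 mol.
2 electrons are transferred per H₂ molecule, so n(H₂) = 1.874 / 2 = 0.9370 mol.
V = nRT/P = (0.9370 × 8.314 × 282) / (131 × 10³ Pa) = 0.0168 m³ = 16.8 L.

16.8 L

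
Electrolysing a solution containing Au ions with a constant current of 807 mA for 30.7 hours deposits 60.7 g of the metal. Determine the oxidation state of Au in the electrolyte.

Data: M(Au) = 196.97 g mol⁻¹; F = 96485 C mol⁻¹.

Q = I·t = 0.8070 A × 110520 s = 89190 C, so n(e⁻) = 89190/96485 = 0.9244 mol.
n(Au) deposited = 60.7 / 196.97 = 0.3082 mol.
Electrons per atom = n(e⁻)/n(Au) = 0.9244 / 0.3082 = 3.00 ≈ 3, so the ion is Au³⁺.

+3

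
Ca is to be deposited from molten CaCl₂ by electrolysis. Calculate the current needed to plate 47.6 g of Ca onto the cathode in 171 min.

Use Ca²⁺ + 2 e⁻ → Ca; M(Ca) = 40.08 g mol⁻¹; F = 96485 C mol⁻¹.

22.3 A

n(Ca) = 47.6 / 40.08 = 1.188 mol.
n(e⁻) = 2 × 1.188 = 2.375 mol.
Q = n(e⁻)·F = 2.375 × 96485 = 229200 C.
I = Q/t = 229200 / 10260 s = 22.3 A.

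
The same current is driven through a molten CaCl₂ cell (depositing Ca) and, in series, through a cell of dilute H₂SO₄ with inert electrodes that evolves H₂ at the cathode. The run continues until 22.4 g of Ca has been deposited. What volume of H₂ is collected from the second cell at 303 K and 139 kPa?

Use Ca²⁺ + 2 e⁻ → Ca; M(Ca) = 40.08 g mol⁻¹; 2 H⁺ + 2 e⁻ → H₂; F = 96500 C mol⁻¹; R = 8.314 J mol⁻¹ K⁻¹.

n(Ca) = 22.4 / 40.08 = 0.5589 mol, so n(e⁻) = 2 × 0.5589 = 1.118 mol.
The cells are in series, so the same 1.118 mol of electrons passes through the second cell.
2 H⁺ + 2 e⁻ → H₂ — 2 mol e⁻ per mol H₂, so n(H₂) = 1.118/2 = 0.5589 mol.
V = nRT/P = (0.5589 × 8.314 × 303) / (139 × 10³) = 0.0101 m³ = 10.1 L.

10.1 L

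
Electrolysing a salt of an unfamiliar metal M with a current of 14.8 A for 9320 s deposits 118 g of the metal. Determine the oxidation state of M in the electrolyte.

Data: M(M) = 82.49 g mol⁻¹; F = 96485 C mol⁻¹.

Q = I·t = 14.80 A × 9320.0 s = 137900 C, so n(e⁻) = 137900/96485 = 1.430 mol.
n(M) deposited = 118 / 82.49 = 1.430 mol.
Electrons per atom = n(e⁻)/n(M) = 1.430 / 1.430 = 0.999 ≈ 1, so the ion is M⁺.

+1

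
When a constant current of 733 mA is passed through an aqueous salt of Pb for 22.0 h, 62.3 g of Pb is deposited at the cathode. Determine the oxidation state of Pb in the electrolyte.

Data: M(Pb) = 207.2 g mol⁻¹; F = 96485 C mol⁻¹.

Q = I·t = 0.7330 A × 79200 s = 58050 C, so n(e⁻) = 58050/96485 = 0.6017 mol.
n(Pb) deposited = 62.3 / 207.2 = 0.3007 mol.
Electrons per atom = n(e⁻)/n(Pb) = 0.6017 / 0.3007 = 2.00 ≈ 2, so the ion is Pb²⁺.

+2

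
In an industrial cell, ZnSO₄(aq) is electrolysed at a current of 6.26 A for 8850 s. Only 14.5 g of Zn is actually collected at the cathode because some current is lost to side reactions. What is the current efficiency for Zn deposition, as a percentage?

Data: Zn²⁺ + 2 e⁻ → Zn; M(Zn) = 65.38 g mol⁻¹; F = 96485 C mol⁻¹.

77.2 %

Q = I·t = 6.260 × 8850.0 = 55400 C; n(e⁻) = 55400/96485 = 0.5742 mol.
Theoretical n(Zn) = n(e⁻)/2 = 0.2871 mol, i.e. m_theo = 0.2871 × 65.38 = 18.77 g.
Efficiency = m_actual / m_theo = 14.5 / 18.77 = 77.2 %.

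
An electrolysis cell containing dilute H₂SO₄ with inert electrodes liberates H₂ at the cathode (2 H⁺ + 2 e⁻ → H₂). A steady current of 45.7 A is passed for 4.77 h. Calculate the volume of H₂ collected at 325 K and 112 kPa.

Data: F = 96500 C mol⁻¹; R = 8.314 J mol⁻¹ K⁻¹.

98.1 L

Q = I·t = 45.70 A × 17172 s = 784800 C.
n(e⁻) = Q/F = 784800 / 96500 = 8.132 mol.
2 electrons are transferred per H₂ molecule, so n(H₂) = 8.132 / 2 = 4.066 mol.
V = nRT/P = (4.066 × 8.314 × 325) / (112 × 10³ Pa) = 0.0981 m³ = 98.1 L.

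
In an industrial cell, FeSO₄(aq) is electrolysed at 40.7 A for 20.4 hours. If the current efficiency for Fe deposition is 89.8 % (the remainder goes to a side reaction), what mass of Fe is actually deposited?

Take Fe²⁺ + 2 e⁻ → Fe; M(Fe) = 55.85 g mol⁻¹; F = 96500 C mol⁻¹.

777 g

Q = I·t = 40.70 × 73440 = 2989000 C.
n(e⁻) = 2989000/96500 = 30.97 mol; theoretically n(Fe) = 30.97/2 = 15.49 mol, m_theo = 865.0 g.
At 89.8 % efficiency, m_actual = 0.898 × 865.0 = 777 g.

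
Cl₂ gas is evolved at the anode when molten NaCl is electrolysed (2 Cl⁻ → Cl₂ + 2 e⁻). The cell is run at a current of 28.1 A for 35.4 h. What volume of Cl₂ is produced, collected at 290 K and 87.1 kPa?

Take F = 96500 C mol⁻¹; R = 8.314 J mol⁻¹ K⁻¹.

Q = I·t = 28.10 A × 127440 s = 3581000 C.
n(e⁻) = Q/F = 3581000 / 96500 = 37.11 mol.
2 electrons are transferred per Cl₂ molecule, so n(Cl₂) = 37.11 / 2 = 18.55 mol.
V = nRT/P = (18.55 × 8.314 × 290) / (87.1 × 10³ Pa) = 0.514 m³ = 514 L.

514 L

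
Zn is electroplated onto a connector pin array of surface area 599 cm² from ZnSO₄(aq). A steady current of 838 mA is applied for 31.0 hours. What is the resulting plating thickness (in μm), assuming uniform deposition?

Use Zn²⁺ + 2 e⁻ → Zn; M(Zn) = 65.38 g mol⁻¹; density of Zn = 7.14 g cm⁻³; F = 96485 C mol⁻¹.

74.1 μm

Q = I·t = 0.8380 × 111600 = 93520 C; n(e⁻) = 0.9693 mol.
n(Zn) = n(e⁻)/2 = 0.4846 mol, so m = 0.4846 × 65.38 = 31.69 g.
Volume = m/ρ = 31.69 / 7.14 = 4.438 cm³.
Thickness = V/A = 4.438 / 599 = 0.00741 cm = 74.1 μm.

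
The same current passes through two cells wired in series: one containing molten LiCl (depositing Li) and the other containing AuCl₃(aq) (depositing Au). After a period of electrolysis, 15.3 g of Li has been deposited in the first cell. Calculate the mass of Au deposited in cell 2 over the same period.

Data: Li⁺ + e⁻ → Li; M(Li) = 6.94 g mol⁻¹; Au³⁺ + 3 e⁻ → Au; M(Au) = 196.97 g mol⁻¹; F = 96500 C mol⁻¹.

n(Li) = 15.3 / 6.94 = 2.205 mol.
Since Li⁺ + e⁻ → Li, n(e⁻) passed = 1 × 2.205 = 2.205 mol.
Cells in series carry the same charge, so the same 2.205 mol of electrons passes through cell 2.
Au³⁺ + 3 e⁻ → Au, so n(Au) = 2.205 / 3 = 0.7349 mol.
m(Au) = 0.7349 × 196.97 = 145 g.

145 g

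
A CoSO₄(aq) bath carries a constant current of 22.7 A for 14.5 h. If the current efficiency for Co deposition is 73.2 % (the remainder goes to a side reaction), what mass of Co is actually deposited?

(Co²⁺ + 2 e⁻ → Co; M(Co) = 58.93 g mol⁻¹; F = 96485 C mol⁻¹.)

Q = I·t = 22.70 × 52200 = 1185000 C.
n(e⁻) = 1185000/96485 = 12.28 mol; theoretically n(Co) = 12.28/2 = 6.141 mol, m_theo = 361.9 g.
At 73.2 % efficiency, m_actual = 0.732 × 361.9 = 265 g.

265 g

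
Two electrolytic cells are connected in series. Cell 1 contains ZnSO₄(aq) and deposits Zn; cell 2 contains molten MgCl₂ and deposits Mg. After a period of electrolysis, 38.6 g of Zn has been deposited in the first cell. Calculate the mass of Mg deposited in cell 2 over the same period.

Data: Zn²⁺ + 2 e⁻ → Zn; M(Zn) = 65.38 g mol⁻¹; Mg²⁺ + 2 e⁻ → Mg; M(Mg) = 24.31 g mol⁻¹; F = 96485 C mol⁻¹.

14.4 g

n(Zn) = 38.6 / 65.38 = 0.5904 mol.
Since Zn²⁺ + 2 e⁻ → Zn, n(e⁻) passed = 2 × 0.5904 = 1.181 mol.
Cells in series carry the same charge, so the same 1.181 mol of electrons passes through cell 2.
Mg²⁺ + 2 e⁻ → Mg, so n(Mg) = 1.181 / 2 = 0.5904 mol.
m(Mg) = 0.5904 × 24.31 = 14.4 g.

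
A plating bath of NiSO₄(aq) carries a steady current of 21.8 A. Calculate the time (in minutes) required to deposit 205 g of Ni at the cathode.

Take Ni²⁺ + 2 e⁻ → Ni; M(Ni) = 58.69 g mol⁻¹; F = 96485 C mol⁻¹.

515 min

n(Ni) = m/M = 205 / 58.69 = 3.493 mol.
Each Ni atom requires 2 electrons, so n(e⁻) = 2 × 3.493 = 6.986 mol.
Q = n(e⁻)·F = 6.986 × 96485 = 674000 C.
t = Q/I = 674000 / 21.80 A = 30920 s = 515 min.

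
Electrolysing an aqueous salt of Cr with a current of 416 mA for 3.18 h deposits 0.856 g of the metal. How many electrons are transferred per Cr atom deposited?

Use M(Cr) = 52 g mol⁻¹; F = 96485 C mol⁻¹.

Q = I·t = 0.4160 A × 11448 s = 4762 C, so n(e⁻) = 4762/96485 = 0.04936 mol.
n(Cr) deposited = 0.856 / 52 = 0.01646 mol.
Electrons per atom = n(e⁻)/n(Cr) = 0.04936 / 0.01646 = 3.00 ≈ 3, so the ion is Cr³⁺.

3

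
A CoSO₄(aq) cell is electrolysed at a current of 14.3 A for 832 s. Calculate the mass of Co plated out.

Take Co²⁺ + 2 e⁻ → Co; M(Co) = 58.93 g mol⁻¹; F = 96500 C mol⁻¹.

Q = I·t = 14.30 A × 832.00 s = 11900 C.
n(e⁻) = Q/F = 11900 / 96500 = 0.1233 mol.
Co²⁺ + 2 e⁻ → Co, so n(Co) = n(e⁻)/2 = 0.06165 mol.
m = n·M = 0.06165 × 58.93 = 3.63 g.

3.63 g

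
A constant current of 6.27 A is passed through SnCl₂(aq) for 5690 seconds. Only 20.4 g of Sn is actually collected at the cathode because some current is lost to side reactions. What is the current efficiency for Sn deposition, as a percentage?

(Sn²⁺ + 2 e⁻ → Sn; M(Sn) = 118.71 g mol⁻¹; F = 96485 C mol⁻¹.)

93.0 %

Q = I·t = 6.270 × 5690.0 = 35680 C; n(e⁻) = 35680/96485 = 0.3698 mol.
Theoretical n(Sn) = n(e⁻)/2 = 0.1849 mol, i.e. m_theo = 0.1849 × 118.71 = 21.95 g.
Efficiency = m_actual / m_theo = 20.4 / 21.95 = 93.0 %.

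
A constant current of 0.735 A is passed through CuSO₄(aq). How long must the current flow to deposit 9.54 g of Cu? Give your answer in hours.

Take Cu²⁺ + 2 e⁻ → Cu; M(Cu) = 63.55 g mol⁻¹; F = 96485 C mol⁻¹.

10.9 h

n(Cu) = m/M = 9.54 / 63.55 = 0.1501 mol.
Each Cu atom requires 2 electrons, so n(e⁻) = 2 × 0.1501 = 0.3002 mol.
Q = n(e⁻)·F = 0.3002 × 96485 = 28970 C.
t = Q/I = 28970 / 0.7350 A = 39410 s = 10.9 h.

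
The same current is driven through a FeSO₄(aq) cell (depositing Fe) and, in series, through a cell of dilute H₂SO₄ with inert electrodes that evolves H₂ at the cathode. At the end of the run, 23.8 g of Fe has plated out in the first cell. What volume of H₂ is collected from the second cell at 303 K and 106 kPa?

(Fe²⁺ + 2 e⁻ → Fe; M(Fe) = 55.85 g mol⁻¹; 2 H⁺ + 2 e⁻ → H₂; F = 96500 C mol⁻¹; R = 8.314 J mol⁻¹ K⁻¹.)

10.1 L

n(Fe) = 23.8 / 55.85 = 0.4261 mol, so n(e⁻) = 2 × 0.4261 = 0.8523 mol.
The cells are in series, so the same 0.8523 mol of electrons passes through the second cell.
2 H⁺ + 2 e⁻ → H₂ — 2 mol e⁻ per mol H₂, so n(H₂) = 0.8523/2 = 0.4261 mol.
V = nRT/P = (0.4261 × 8.314 × 303) / (106 × 10³) = 0.0101 m³ = 10.1 L.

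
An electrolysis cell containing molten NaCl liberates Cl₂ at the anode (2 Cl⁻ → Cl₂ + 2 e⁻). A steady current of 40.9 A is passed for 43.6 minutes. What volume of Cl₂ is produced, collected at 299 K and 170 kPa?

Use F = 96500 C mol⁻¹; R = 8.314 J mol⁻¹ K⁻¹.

Q = I·t = 40.90 A × 2616.0 s = 107000 C.
n(e⁻) = Q/F = 107000 / 96500 = 1.109 mol.
2 electrons are transferred per Cl₂ molecule, so n(Cl₂) = 1.109 / 2 = 0.5544 mol.
V = nRT/P = (0.5544 × 8.314 × 299) / (170 × 10³ Pa) = 0.00811 m³ = 8.11 L.

8.11 L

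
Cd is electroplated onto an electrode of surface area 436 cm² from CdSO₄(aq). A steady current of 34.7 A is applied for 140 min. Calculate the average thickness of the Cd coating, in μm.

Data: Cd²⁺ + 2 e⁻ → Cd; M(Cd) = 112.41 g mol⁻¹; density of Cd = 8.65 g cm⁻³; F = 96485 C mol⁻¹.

Q = I·t = 34.70 × 8400.0 = 291500 C; n(e⁻) = 3.021 mol.
n(Cd) = n(e⁻)/2 = 1.510 mol, so m = 1.510 × 112.41 = 169.8 g.
Volume = m/ρ = 169.8 / 8.65 = 19.63 cm³.
Thickness = V/A = 19.63 / 436 = 0.0450 cm = 450 μm.

450 μm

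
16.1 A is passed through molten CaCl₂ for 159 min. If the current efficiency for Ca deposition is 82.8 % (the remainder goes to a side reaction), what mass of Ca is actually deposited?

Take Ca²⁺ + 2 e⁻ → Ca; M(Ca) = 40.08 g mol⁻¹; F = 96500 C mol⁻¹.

Q = I·t = 16.10 × 9540.0 = 153600 C.
n(e⁻) = 153600/96500 = 1.592 mol; theoretically n(Ca) = 1.592/2 = 0.7958 mol, m_theo = 31.90 g.
At 82.8 % efficiency, m_actual = 0.828 × 31.90 = 26.4 g.

26.4 g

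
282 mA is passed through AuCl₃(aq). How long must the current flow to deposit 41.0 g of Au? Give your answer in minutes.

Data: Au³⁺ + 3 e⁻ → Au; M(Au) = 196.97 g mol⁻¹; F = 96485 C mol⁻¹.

3560 min

n(Au) = m/M = 41.0 / 196.97 = 0.2082 mol.
Each Au atom requires 3 electrons, so n(e⁻) = 3 × 0.2082 = 0.6245 mol.
Q = n(e⁻)·F = 0.6245 × 96485 = 60250 C.
t = Q/I = 60250 / 0.2820 A = 213700 s = 3560 min.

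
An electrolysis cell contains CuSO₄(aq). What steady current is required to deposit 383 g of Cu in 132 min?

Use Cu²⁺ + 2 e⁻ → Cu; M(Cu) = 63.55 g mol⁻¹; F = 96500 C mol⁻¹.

147 A

n(Cu) = 383 / 63.55 = 6.027 mol.
n(e⁻) = 2 × 6.027 = 12.05 mol.
Q = n(e⁻)·F = 12.05 × 96500 = 1163000 C.
I = Q/t = 1163000 / 7920.0 s = 147 A.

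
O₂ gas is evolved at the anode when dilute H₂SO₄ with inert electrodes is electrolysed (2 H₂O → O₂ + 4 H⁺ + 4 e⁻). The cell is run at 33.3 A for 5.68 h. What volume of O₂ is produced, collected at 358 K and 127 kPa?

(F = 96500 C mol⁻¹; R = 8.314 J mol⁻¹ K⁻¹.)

41.3 L

Q = I·t = 33.30 A × 20448 s = 680900 C.
n(e⁻) = Q/F = 680900 / 96500 = 7.056 mol.
4 electrons are transferred per O₂ molecule, so n(O₂) = 7.056 / 4 = 1.764 mol.
V = nRT/P = (1.764 × 8.314 × 358) / (127 × 10³ Pa) = 0.0413 m³ = 41.3 L.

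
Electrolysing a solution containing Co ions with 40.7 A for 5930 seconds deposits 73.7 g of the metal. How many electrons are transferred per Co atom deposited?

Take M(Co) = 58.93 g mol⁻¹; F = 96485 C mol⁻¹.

2

Q = I·t = 40.70 A × 5930.0 s = 241400 C, so n(e⁻) = 241400/96485 = 2.501 mol.
n(Co) deposited = 73.7 / 58.93 = 1.251 mol.
Electrons per atom = n(e⁻)/n(Co) = 2.501 / 1.251 = 2.00 ≈ 2, so the ion is Co²⁺.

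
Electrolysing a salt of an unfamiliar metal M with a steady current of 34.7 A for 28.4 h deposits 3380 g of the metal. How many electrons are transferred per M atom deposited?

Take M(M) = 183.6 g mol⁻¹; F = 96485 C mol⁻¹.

Q = I·t = 34.70 A × 102240 s = 3548000 C, so n(e⁻) = 3548000/96485 = 36.77 mol.
n(M) deposited = 3380 / 183.6 = 18.41 mol.
Electrons per atom = n(e⁻)/n(M) = 36.77 / 18.41 = 2.00 ≈ 2, so the ion is M²⁺.

2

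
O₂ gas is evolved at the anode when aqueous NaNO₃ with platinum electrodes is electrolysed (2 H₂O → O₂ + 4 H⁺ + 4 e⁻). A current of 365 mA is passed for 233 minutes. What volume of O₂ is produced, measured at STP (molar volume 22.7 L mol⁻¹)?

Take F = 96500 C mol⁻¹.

0.300 L

Q = I·t = 0.3650 A × 13980 s = 5103 C.
n(e⁻) = Q/F = 5103 / 96500 = 0.05288 mol.
4 electrons are transferred per O₂ molecule, so n(O₂) = 0.05288 / 4 = 0.01322 mol.
V = n × V_m = 0.01322 × 22.7 = 0.300 L.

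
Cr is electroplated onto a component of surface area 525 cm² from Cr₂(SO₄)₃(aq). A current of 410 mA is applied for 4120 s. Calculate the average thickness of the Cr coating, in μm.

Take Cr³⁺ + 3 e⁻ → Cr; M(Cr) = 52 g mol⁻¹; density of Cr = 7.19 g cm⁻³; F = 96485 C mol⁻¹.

Q = I·t = 0.4100 × 4120.0 = 1689 C; n(e⁻) = 0.01751 mol.
n(Cr) = n(e⁻)/3 = 0.005836 mol, so m = 0.005836 × 52 = 0.3035 g.
Volume = m/ρ = 0.3035 / 7.19 = 0.04221 cm³.
Thickness = V/A = 0.04221 / 525 = 8.04 × 10⁻⁵ cm = 0.804 μm.

0.804 μm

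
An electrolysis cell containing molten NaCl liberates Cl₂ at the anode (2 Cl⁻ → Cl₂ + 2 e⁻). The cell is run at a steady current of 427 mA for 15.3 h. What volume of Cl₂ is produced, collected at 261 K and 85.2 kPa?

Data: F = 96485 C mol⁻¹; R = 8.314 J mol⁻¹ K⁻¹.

Q = I·t = 0.4270 A × 55080 s = 23520 C.
n(e⁻) = Q/F = 23520 / 96485 = 0.2438 mol.
2 electrons are transferred per Cl₂ molecule, so n(Cl₂) = 0.2438 / 2 = 0.1219 mol.
V = nRT/P = (0.1219 × 8.314 × 261) / (85.2 × 10³ Pa) = 0.00310 m³ = 3.10 L.

3.10 L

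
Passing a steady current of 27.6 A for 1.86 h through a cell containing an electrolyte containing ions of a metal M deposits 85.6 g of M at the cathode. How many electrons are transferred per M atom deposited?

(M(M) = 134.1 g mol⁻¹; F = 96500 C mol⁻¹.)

3

Q = I·t = 27.60 A × 6696.0 s = 184800 C, so n(e⁻) = 184800/96500 = 1.915 mol.
n(M) deposited = 85.6 / 134.1 = 0.6383 mol.
Electrons per atom = n(e⁻)/n(M) = 1.915 / 0.6383 = 3.00 ≈ 3, so the ion is M³⁺.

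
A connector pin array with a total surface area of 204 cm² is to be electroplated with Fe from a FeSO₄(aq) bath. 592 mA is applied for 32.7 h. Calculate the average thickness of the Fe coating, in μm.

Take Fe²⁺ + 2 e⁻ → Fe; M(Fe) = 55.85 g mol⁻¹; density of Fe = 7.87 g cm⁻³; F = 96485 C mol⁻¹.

126 μm

Q = I·t = 0.5920 × 117720 = 69690 C; n(e⁻) = 0.7223 mol.
n(Fe) = n(e⁻)/2 = 0.3611 mol, so m = 0.3611 × 55.85 = 20.17 g.
Volume = m/ρ = 20.17 / 7.87 = 2.563 cm³.
Thickness = V/A = 2.563 / 204 = 0.0126 cm = 126 μm.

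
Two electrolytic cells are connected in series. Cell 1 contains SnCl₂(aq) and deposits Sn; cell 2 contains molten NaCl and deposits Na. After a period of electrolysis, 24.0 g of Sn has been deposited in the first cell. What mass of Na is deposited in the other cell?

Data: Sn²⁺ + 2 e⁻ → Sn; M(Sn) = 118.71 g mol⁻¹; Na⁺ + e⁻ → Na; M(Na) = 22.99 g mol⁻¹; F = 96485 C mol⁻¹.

9.30 g

n(Sn) = 24.0 / 118.71 = 0.2022 mol.
Since Sn²⁺ + 2 e⁻ → Sn, n(e⁻) passed = 2 × 0.2022 = 0.4043 mol.
Cells in series carry the same charge, so the same 0.4043 mol of electrons passes through cell 2.
Na⁺ + e⁻ → Na, so n(Na) = 0.4043 / 1 = 0.4043 mol.
m(Na) = 0.4043 × 22.99 = 9.30 g.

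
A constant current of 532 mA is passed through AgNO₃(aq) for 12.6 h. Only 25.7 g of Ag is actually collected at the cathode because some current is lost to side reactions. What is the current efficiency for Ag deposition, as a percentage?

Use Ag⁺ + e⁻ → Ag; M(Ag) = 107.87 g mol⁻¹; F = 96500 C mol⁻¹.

Q = I·t = 0.5320 × 45360 = 24130 C; n(e⁻) = 24130/96500 = 0.2501 mol.
Theoretical n(Ag) = n(e⁻)/1 = 0.2501 mol, i.e. m_theo = 0.2501 × 107.87 = 26.97 g.
Efficiency = m_actual / m_theo = 25.7 / 26.97 = 95.3 %.

95.3 %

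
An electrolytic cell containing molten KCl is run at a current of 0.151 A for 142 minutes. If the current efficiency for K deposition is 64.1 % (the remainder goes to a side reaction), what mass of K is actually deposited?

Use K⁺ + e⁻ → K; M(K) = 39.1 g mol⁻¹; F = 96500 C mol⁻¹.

0.334 g

Q = I·t = 0.1510 × 8520.0 = 1287 C.
n(e⁻) = 1287/96500 = 0.01333 mol; theoretically n(K) = 0.01333/1 = 0.01333 mol, m_theo = 0.5213 g.
At 64.1 % efficiency, m_actual = 0.641 × 0.5213 = 0.334 g.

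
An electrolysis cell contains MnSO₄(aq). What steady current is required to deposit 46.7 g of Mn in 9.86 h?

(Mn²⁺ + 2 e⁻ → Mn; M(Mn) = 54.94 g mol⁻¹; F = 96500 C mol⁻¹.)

4.62 A

n(Mn) = 46.7 / 54.94 = 0.8500 mol.
n(e⁻) = 2 × 0.8500 = 1.700 mol.
Q = n(e⁻)·F = 1.700 × 96500 = 164100 C.
I = Q/t = 164100 / 35496 s = 4.62 A.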